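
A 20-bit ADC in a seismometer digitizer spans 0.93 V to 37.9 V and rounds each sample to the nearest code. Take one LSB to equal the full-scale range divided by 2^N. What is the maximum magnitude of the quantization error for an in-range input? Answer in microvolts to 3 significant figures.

17.6 µV

Range = 37.9 − (0.93) = 36.97 V.
LSB = 36.97 V / 2^20 = 35.257 µV.
A rounding quantizer has |error| ≤ LSB/2 = 17.6 µV.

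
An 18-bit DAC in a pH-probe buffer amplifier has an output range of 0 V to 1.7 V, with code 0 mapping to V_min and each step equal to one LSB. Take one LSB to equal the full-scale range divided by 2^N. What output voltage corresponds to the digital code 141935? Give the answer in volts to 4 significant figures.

V_FS = 1.7 V. LSB = 1.7 V / 2^18.
Output = V_min + (141935/262144) × range = 0 + 0.541439 × 1.7 V
      = 0 + 0.920446 = 0.920446 V.

0.9204 V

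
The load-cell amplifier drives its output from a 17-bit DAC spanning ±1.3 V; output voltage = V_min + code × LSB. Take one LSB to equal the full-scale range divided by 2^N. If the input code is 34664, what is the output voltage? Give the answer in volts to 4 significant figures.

Span: 1.3 V − (-1.3 V) = 2.6 V. LSB = 2.6 V / 2^17.
Output = V_min + (34664/131072) × range = -1.3 + 0.264465 × 2.6 V
      = -1.3 V + 0.687610 V = -0.612390 V.

-0.6124 V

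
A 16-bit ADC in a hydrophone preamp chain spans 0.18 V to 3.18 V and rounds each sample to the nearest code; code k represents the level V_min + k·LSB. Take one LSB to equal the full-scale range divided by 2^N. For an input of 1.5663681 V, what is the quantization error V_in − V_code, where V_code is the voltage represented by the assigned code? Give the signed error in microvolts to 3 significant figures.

Span: 3.18 V − (0.18 V) = 3 V. LSB = 3 V / 2^16 ≈ 45.78 µV.
(V_in − V_min)/LSB = (1.5663681 − (0.18)) × 65536/3 = 30285.6733 → nearest code k = 30286.
V_code = 0.18 + (30286/65536) × 3 = 1.5663830566 V.
e = 1.5663681 − (1.5663830566) = −15.0 µV.

−15.0 µV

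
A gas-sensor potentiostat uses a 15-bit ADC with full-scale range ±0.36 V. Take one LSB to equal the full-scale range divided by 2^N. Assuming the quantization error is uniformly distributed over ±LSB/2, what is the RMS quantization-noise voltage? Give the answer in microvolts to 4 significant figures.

Full-scale range = 0.36 V − (-0.36 V) = 0.72 V.
Step size = 0.72/32768 V = 21.9727 µV.
σ_q = LSB/√12 = 21.9727 µV/3.4641 = 6.343 µV.

6.343 µV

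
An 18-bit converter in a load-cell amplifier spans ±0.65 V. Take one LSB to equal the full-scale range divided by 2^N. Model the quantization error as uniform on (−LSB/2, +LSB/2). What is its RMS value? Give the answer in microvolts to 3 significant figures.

1.43 µV

Full-scale range = 0.65 V − (-0.65 V) = 1.3 V.
One LSB is 1.3 V / 262144 = 4.9591 µV.
V_rms = LSB/√12 = 4.9591 µV / √12 = 1.43 µV.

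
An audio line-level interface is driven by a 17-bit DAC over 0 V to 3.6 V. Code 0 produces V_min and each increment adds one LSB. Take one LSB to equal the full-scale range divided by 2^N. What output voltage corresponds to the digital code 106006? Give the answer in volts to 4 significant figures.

2.912 V

Span = 3.6 V. LSB = 3.6 V / 2^17.
V_out = V_min + code × LSB = 0 V + 106006 × 3.6 V / 131072
      = 0 V + 2.91154 V = 2.91154 V.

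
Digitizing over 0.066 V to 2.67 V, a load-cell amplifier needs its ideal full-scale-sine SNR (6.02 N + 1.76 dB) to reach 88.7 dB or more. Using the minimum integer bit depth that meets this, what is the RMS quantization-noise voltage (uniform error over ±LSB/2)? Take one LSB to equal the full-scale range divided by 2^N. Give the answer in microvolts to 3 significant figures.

22.9 µV

Range = 2.67 − (0.066) = 2.604 V.
N ≥ (88.7 − 1.76)/6.02 = 14.442 → N_min = 15.
Step size = 2.604/32768 V = 79.468 µV.
V_rms = LSB/√12 = 22.9 µV.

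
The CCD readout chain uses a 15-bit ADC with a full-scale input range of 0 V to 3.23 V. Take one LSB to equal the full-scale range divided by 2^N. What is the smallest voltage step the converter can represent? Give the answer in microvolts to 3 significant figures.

Span = 3.23 V.
2^15 = 32768 levels.
LSB = 3.23 V ÷ 2^15 = 3.23/32768 V = 98.6 µV.

98.6 µV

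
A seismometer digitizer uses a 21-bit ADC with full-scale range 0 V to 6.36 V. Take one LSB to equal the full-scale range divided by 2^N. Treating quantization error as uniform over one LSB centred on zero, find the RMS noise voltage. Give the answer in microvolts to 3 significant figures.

Full-scale range = 6.36 V.
LSB = 6.36 V / 2^21 = 3.0327 µV.
V_rms = LSB/√12 = 3.0327 µV / √12 = 0.875 µV.

0.875 µV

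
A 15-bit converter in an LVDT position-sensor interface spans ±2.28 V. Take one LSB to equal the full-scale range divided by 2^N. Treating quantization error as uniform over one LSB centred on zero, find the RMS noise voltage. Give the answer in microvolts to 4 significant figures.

40.17 µV

The full-scale span is 2.28 − (-2.28) = 4.56 V.
LSB = 4.56 V / 2^15 = 139.160 µV.
RMS of a uniform error over width LSB is LSB/√12 = 40.17 µV.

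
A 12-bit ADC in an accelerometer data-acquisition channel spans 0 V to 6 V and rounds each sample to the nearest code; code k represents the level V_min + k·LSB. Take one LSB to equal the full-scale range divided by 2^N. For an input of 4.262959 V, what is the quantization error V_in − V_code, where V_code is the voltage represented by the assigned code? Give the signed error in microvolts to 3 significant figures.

+264 µV

Full-scale range = 6 V. LSB = 6 V / 2^12 ≈ 1.465 mV.
(4.262959 − (0)) / LSB = 4.262959 × 4096/6 = 2910.1800. Nearest integer: k = 2910.
V_code = 0 + (2910/4096) × 6 = 4.262695313 V.
e = 4.262959 − (4.262695313) = +264 µV.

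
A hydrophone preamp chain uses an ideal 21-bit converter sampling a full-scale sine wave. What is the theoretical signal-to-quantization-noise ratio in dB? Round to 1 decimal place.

128.2 dB

Ideal quantization SNR: 6.02 × 21 + 1.76 dB = 128.2 dB.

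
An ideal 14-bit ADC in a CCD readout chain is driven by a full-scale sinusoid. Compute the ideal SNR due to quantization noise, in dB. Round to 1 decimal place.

86.0 dB

Ideal quantization SNR: 6.02 × 14 + 1.76 dB = 86.0 dB.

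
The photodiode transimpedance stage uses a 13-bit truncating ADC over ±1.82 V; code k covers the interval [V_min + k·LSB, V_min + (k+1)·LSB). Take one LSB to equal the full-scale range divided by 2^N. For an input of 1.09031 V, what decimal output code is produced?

Span: 1.82 V − (-1.82 V) = 3.64 V. LSB = 3.64 V / 2^13 ≈ 444.3 µV.
V_in − V_min = 1.09031 − (-1.82) = 2.91031 V.
Divide by LSB: 2.91031 × 8192/3.64 = 6549.7966.
Truncating gives code 6549.

6549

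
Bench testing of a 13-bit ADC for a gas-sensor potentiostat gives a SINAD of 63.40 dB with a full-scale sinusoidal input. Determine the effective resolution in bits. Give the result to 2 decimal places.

ENOB = (SINAD − 1.76) / 6.02 = (63.40 − 1.76) / 6.02 = 61.64 / 6.02 = 10.2392.

10.24 bits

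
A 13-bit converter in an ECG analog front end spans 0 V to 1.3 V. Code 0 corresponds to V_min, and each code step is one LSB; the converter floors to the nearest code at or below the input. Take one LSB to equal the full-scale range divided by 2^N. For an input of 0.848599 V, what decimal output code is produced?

5347

V_FS = 1.3 V. LSB = 1.3 V / 2^13 ≈ 158.7 µV.
(V_in − V_min) × 2^13/range = (0.848599 − (0)) × 8192/1.3 = 5347.479.
Floor → code = 5347.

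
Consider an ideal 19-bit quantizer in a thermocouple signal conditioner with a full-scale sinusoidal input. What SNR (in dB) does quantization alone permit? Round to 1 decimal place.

6.02(19) + 1.76 = 114.38 + 1.76 = 116.14 dB.

116.1 dB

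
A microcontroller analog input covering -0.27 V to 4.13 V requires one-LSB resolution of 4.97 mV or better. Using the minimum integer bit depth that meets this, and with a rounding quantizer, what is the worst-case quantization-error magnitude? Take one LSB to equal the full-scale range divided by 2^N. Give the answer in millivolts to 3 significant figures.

The full-scale span is 4.13 − (-0.27) = 4.4 V.
Need 2^N ≥ 4.4 V / 4.97 mV = 885.3 → N_min = 10.
LSB = 4.4 V / 2^10 = 4.2969 mV.
Max error for round-to-nearest is LSB/2 = 2.15 mV.

2.15 mV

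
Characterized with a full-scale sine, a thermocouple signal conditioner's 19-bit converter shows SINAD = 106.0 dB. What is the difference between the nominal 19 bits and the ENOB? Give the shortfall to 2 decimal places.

1.68 bits

N_eff = (106.0 − 1.76)/6.02 = 17.3156 bits.
Shortfall = 19 − 17.3156 = 1.6844 bits.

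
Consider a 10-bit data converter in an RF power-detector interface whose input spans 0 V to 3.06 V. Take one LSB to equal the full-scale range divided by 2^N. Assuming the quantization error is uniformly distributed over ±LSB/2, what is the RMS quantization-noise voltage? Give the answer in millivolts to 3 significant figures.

0.863 mV

V_FS = 3.06 V.
LSB = 3.06 V / 2^10 = 2.9883 mV.
RMS of a uniform error over width LSB is LSB/√12 = 0.863 mV.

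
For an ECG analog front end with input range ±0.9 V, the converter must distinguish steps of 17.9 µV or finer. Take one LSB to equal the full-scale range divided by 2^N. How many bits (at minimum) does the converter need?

Span: 0.9 V − (-0.9 V) = 1.8 V.
1.8 V / 17.9 µV = 100600. Since 2^16 = 65536 and 2^17 = 131072, N = 17.

17 bits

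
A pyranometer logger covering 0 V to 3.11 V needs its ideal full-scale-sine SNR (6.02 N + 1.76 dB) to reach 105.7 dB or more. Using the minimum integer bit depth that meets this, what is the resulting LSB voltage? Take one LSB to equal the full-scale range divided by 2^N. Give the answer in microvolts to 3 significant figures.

11.9 µV

V_FS = 3.11 V.
Solving 6.02 N ≥ 105.7 − 1.76: N ≥ 17.266. Round up → N = 18.
LSB = 3.11 V / 2^18 = 11.9 µV.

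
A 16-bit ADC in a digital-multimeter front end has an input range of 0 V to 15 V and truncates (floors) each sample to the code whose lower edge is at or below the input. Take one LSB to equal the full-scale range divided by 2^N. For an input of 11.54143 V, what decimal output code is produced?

V_FS = 15 V. LSB = 15 V / 2^16 ≈ 228.9 µV.
(V_in − V_min) × 2^16/range = (11.54143 − (0)) × 65536/15 = 50425.277.
Floor → code = 50425.

50425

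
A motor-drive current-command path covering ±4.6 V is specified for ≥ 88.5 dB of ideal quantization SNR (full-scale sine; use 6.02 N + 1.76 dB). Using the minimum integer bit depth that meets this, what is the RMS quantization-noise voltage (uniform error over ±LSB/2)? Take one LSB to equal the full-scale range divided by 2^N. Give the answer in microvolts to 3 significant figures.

Range = 4.6 − (-4.6) = 9.2 V.
N ≥ (88.5 − 1.76)/6.02 = 14.409 → N_min = 15.
LSB = 9.2 V / 2^15 = 280.76 µV.
RMS noise = LSB/√12 = 81.0 µV.

81.0 µV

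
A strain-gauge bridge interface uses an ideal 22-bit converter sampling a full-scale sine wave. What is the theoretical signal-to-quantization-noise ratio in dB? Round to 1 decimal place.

SNR = 6.02·22 + 1.76 = 134.20 dB.

134.2 dB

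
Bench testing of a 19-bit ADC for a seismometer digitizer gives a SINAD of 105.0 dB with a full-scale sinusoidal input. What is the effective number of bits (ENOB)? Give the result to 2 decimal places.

(105.0 − 1.76) / 6.02 = 103.24/6.02 = 17.1495 effective bits.

17.15 bits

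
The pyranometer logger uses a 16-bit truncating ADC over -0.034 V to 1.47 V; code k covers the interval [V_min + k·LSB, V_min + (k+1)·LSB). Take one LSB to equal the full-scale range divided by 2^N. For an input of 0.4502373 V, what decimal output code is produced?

Full-scale range = 1.47 V − (-0.034 V) = 1.504 V. LSB = 1.504 V / 2^16 ≈ 22.95 µV.
(V_in − V_min) × 2^16/range = (0.4502373 − (-0.034)) × 65536/1.504 = 21100.383.
Floor → code = 21100.

21100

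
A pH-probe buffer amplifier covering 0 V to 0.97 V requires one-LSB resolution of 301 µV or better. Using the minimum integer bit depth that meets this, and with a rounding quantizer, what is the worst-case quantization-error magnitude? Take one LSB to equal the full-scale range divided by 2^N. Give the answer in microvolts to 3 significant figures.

118 µV

Full-scale range = 0.97 V.
Required number of levels: 0.97/301 µV = 3222.6; smallest N with 2^N ≥ that is 12.
LSB = 0.97 V ÷ 2^12 = 0.97/4096 V = 236.82 µV.
Half an LSB is 118 µV.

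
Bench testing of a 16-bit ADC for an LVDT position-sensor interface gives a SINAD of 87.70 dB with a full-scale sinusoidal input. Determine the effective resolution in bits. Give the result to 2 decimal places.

ENOB = (87.70 − 1.76)/6.02 = 14.2757 bits.

14.28 bits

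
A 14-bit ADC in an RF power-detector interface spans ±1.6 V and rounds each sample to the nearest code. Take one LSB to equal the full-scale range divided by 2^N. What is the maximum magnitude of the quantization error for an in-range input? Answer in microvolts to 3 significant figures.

The full-scale span is 1.6 − (-1.6) = 3.2 V.
Step size = 3.2/16384 V = 195.31 µV.
A rounding quantizer has |error| ≤ LSB/2 = 97.7 µV.

97.7 µV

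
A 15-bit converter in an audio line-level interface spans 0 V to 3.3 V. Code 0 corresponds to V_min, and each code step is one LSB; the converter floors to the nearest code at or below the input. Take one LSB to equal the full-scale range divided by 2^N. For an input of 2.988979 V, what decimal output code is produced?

29679

V_FS = 3.3 V. LSB = 3.3 V / 2^15 ≈ 100.7 µV.
code = ⌊(V_in − V_min)/LSB⌋ = ⌊(V_in − V_min) × 2^15 / range⌋
     = ⌊(2.988979 − (0)) × 32768 / 3.3⌋ = ⌊2.988979 × 32768/3.3⌋
     = ⌊29679.656⌋ = 29679.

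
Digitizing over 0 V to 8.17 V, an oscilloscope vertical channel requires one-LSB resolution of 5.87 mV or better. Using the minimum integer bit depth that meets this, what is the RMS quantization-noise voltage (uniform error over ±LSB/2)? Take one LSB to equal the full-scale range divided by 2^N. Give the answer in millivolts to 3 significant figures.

1.15 mV

V_FS = 8.17 V.
Required number of levels: 8.17/5.87 mV = 1391.8; smallest N with 2^N ≥ that is 11.
LSB = 8.17 V / 2^11 = 3.9893 mV.
V_rms = LSB/√12 = 1.15 mV.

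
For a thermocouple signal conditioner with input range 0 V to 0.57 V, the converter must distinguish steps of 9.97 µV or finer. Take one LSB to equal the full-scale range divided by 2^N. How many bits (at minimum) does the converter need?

16 bits

V_FS = 0.57 V.
Levels needed ≥ 0.57/9.97 µV = 57170. 2^16 = 65536 suffices, so N_min = 16.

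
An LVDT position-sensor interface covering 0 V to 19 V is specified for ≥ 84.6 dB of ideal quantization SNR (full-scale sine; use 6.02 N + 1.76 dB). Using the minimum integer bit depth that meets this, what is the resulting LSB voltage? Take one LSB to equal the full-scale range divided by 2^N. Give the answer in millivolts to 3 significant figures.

Full-scale range = 19 V.
6.02 N + 1.76 ≥ 84.6 gives N ≥ 13.761, so the minimum integer is 14.
LSB = 19 V ÷ 2^14 = 19/16384 V = 1.16 mV.

1.16 mV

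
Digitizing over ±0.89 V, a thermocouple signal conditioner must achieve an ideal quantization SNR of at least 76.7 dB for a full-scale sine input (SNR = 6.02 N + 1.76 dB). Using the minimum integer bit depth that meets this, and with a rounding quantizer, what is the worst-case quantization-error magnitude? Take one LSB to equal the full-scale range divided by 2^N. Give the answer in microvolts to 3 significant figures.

109 µV

Span: 0.89 V − (-0.89 V) = 1.78 V.
Solving 6.02 N ≥ 76.7 − 1.76: N ≥ 12.449. Round up → N = 13.
LSB = 1.78 V / 2^13 = 217.29 µV.
Half an LSB is 109 µV.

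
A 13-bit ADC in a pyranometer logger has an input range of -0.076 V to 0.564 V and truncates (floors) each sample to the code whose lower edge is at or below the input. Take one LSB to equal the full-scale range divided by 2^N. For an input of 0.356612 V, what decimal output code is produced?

5537

The full-scale span is 0.564 − (-0.076) = 0.64 V. LSB = 0.64 V / 2^13 ≈ 78.12 µV.
code = ⌊(V_in − V_min)/LSB⌋ = ⌊(V_in − V_min) × 2^13 / range⌋
     = ⌊(0.356612 − (-0.076)) × 8192 / 0.64⌋ = ⌊0.432612 × 8192/0.64⌋
     = ⌊5537.434⌋ = 5537.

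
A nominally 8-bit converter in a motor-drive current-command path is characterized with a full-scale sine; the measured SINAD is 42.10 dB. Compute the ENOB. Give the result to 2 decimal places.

6.70 bits

ENOB = (SINAD − 1.76) / 6.02 = (42.10 − 1.76) / 6.02 = 40.34 / 6.02 = 6.7010.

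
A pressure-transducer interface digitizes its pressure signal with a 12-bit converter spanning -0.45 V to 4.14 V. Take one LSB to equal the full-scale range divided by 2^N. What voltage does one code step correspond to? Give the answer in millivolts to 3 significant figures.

1.12 mV

Range = 4.14 − (-0.45) = 4.59 V.
There are 2^12 = 4096 steps.
LSB = 4.59 V ÷ 2^12 = 4.59/4096 V = 1.12 mV.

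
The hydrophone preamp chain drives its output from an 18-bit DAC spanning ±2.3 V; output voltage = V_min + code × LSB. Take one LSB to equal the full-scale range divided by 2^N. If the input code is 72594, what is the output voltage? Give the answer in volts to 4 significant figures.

Range = 2.3 − (-2.3) = 4.6 V. LSB = 4.6 V / 2^18.
V_out = -2.3 + 72594 × (4.6/262144) V
      = -2.3 V + 1.27385 V = -1.02615 V.

-1.026 V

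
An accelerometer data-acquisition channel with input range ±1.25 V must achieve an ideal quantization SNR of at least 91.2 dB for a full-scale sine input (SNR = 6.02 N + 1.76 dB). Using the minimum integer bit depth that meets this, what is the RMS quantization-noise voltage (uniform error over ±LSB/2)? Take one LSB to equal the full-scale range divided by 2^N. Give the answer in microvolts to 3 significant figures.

22.0 µV

The full-scale span is 1.25 − (-1.25) = 2.5 V.
Required N = ⌈(91.2 − 1.76)/6.02⌉ = ⌈14.857⌉ = 15.
LSB = 2.5 V ÷ 2^15 = 2.5/32768 V = 76.294 µV.
V_rms = LSB/√12 = 22.0 µV.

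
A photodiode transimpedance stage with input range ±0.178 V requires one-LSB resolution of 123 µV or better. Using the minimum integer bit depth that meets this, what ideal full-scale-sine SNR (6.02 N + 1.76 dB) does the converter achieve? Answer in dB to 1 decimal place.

74.0 dB

Range = 0.178 − (-0.178) = 0.356 V.
0.356 V / 123 µV = 2894. Since 2^11 = 2048 and 2^12 = 4096, N = 12.
SNR = 6.02 × 12 + 1.76 = 74.00 dB.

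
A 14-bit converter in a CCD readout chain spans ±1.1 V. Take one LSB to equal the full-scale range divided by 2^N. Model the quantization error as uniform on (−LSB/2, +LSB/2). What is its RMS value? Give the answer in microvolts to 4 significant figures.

The full-scale span is 1.1 − (-1.1) = 2.2 V.
LSB = 2.2 V ÷ 2^14 = 2.2/16384 V = 134.277 µV.
σ_q = LSB/√12 = 134.277 µV/3.4641 = 38.76 µV.

38.76 µV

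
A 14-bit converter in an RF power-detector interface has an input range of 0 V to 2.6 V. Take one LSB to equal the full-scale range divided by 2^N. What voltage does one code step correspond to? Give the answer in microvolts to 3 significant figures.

Span = 2.6 V.
Number of codes = 2^14 = 16384.
Step size = 2.6/16384 V = 159 µV.

159 µV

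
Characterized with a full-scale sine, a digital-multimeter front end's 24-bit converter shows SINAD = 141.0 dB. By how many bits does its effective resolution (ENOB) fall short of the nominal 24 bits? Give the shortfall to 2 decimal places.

0.87 bits

Effective bits = (141.0 − 1.76)/6.02 = 23.1296.
24 − 23.1296 = 0.87 bits below nominal.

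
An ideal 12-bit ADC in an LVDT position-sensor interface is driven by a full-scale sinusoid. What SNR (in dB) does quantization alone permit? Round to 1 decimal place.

6.02(12) + 1.76 = 72.24 + 1.76 = 74.00 dB.

74.0 dB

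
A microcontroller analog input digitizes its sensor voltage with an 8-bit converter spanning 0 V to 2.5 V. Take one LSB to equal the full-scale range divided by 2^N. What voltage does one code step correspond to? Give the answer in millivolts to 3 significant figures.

9.77 mV

Full-scale range = 2.5 V.
There are 2^8 = 256 steps.
One LSB is 2.5 V / 256 = 9.77 mV.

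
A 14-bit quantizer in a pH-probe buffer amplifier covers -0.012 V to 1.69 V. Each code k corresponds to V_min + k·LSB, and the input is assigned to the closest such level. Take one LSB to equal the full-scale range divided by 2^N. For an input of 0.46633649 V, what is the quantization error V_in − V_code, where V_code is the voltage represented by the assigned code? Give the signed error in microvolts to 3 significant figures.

The full-scale span is 1.69 − (-0.012) = 1.702 V. LSB = 1.702 V / 2^14 ≈ 103.9 µV.
(V_in − V_min)/LSB = (0.46633649 − (-0.012)) × 16384/1.702 = 4604.6211 → nearest code k = 4605.
V_code = V_min + k × range/2^14 = -0.012 + 4605 × 1.702/16384 = 0.46637585449 V.
V_in − V_code = 0.46633649 − (0.46637585449) = −39.4 µV.

−39.4 µV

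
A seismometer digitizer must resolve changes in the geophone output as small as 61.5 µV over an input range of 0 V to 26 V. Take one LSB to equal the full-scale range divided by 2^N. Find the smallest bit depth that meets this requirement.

19 bits

Span = 26 V.
Need 2^N ≥ 26 V / 61.5 µV = 422800 → N_min = 19.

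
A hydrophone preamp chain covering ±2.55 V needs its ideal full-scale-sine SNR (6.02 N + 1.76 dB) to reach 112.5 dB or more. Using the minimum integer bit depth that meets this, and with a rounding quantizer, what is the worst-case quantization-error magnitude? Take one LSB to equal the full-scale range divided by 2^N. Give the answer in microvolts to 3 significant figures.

4.86 µV

Full-scale range = 2.55 V − (-2.55 V) = 5.1 V.
Solving 6.02 N ≥ 112.5 − 1.76: N ≥ 18.395. Round up → N = 19.
One LSB is 5.1 V / 524288 = 9.7275 µV.
Max error for round-to-nearest is LSB/2 = 4.86 µV.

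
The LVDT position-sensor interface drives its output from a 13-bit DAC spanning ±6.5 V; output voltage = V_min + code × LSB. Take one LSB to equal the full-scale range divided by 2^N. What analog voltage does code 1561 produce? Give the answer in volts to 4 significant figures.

-4.023 V

The full-scale span is 6.5 − (-6.5) = 13 V. LSB = 13 V / 2^13.
Output = V_min + (1561/8192) × range = -6.5 + 0.190552 × 13 V
      = -6.5 V + 2.47717 V = -4.02283 V.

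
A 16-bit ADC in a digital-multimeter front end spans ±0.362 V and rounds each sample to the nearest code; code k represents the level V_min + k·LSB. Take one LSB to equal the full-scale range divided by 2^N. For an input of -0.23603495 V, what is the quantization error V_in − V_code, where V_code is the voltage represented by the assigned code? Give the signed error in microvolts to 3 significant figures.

Full-scale range = 0.362 V − (-0.362 V) = 0.724 V. LSB = 0.724 V / 2^16 ≈ 11.05 µV.
(-0.23603495 − (-0.362)) / LSB = 0.12596505 × 65536/0.724 = 11402.2728. Nearest integer: k = 11402.
V_code = V_min + k × range/2^16 = -0.362 + 11402 × 0.724/65536 = -0.23603796387 V.
e = -0.23603495 − (-0.23603796387) = +3.01 µV.

+3.01 µV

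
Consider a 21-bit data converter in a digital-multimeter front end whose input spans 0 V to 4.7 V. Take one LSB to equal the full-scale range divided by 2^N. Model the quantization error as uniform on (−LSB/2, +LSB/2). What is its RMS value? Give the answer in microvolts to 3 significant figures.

0.647 µV

Range is 4.7 V.
LSB = 4.7 V ÷ 2^21 = 4.7/2097152 V = 2.2411 µV.
V_rms = LSB/√12 = 2.2411 µV / √12 = 0.647 µV.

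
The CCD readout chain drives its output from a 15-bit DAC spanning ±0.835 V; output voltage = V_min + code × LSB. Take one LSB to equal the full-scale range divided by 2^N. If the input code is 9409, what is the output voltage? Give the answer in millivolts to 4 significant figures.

Span: 0.835 V − (-0.835 V) = 1.67 V. LSB = 1.67 V / 2^15.
V_out = -0.835 + 9409 × (1.67/32768) V
      = -0.835 V + 0.479524 V = -0.355476 V.

-355.5 mV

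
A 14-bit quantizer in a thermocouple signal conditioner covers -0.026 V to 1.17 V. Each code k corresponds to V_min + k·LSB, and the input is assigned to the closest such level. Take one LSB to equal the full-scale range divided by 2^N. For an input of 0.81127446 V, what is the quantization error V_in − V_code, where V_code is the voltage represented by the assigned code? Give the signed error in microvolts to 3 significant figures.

Full-scale range = 1.17 V − (-0.026 V) = 1.196 V. LSB = 1.196 V / 2^14 ≈ 73.00 µV.
(0.81127446 − (-0.026)) / LSB = 0.83727446 × 16384/1.196 = 11469.8200. Nearest integer: k = 11470.
Reconstructed level: -0.026 + 11470 × 1.196/16384 V = 0.81128759766 V.
V_in − V_code = 0.81127446 − (0.81128759766) = −13.1 µV.

−13.1 µV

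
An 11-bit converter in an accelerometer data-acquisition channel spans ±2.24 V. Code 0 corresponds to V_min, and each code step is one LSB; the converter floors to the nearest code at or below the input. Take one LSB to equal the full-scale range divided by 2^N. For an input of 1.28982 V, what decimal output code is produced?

1613

Span: 2.24 V − (-2.24 V) = 4.48 V. LSB = 4.48 V / 2^11 ≈ 2.188 mV.
(V_in − V_min) × 2^11/range = (1.28982 − (-2.24)) × 2048/4.48 = 1613.632.
Floor → code = 1613.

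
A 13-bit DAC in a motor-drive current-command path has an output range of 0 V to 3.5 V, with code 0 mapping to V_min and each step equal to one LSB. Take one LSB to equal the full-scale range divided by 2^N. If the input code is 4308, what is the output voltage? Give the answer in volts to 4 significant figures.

V_FS = 3.5 V. LSB = 3.5 V / 2^13.
V_out = 0 + 4308 × (3.5/8192) V
      = 0 V + 1.84058 V = 1.84058 V.

1.841 V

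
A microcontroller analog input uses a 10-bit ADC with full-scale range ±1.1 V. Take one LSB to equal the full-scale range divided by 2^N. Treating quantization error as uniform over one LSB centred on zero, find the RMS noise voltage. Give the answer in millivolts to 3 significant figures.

0.620 mV

Full-scale range = 1.1 V − (-1.1 V) = 2.2 V.
LSB = 2.2 V ÷ 2^10 = 2.2/1024 V = 2.1484 mV.
For a uniform distribution on [−LSB/2, +LSB/2], V_rms = LSB/√12 = 2.1484 mV/3.4641 = 0.620 mV.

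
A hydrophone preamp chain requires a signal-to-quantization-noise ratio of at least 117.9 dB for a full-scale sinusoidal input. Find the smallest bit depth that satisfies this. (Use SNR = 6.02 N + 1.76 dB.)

Solving 6.02 N ≥ 117.9 − 1.76: N ≥ 19.292. Round up → N = 20.

20 bits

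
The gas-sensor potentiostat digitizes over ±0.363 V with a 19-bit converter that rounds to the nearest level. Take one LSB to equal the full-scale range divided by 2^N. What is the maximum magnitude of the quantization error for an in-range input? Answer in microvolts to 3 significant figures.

Range = 0.363 − (-0.363) = 0.726 V.
LSB = 0.726 V ÷ 2^19 = 0.726/524288 V = 1.3847 µV.
Worst-case error for round-to-nearest is half an LSB: 0.692 µV.

0.692 µV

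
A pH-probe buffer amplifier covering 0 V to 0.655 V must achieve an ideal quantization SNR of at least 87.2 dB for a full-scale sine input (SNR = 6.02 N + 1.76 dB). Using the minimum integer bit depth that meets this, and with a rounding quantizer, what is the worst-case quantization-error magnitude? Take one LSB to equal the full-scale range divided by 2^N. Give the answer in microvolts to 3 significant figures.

9.99 µV

Span = 0.655 V.
N ≥ (87.2 − 1.76)/6.02 = 14.193 → N_min = 15.
LSB = 0.655 V ÷ 2^15 = 0.655/32768 V = 19.989 µV.
|e|_max = LSB/2 = 9.99 µV.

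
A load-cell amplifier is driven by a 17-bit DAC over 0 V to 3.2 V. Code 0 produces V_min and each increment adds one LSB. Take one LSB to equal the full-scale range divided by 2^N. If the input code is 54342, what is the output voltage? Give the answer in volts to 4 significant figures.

1.327 V

V_FS = 3.2 V. LSB = 3.2 V / 2^17.
Output = V_min + (54342/131072) × range = 0 + 0.414597 × 3.2 V
      = 0 V + 1.32671 V = 1.32671 V.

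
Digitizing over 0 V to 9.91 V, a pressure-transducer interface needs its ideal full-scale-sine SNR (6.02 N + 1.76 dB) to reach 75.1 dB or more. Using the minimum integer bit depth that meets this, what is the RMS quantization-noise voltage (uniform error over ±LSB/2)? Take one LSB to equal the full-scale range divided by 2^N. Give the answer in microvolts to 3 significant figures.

Range is 9.91 V.
N ≥ (75.1 − 1.76)/6.02 = 12.183 → N_min = 13.
LSB = 9.91 V ÷ 2^13 = 9.91/8192 V = 1.2097 mV.
V_rms = LSB/√12 = 349 µV.

349 µV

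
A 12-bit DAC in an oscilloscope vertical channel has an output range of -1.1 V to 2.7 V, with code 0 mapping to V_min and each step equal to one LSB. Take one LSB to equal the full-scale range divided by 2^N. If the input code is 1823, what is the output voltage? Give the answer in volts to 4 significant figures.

0.5913 V

Full-scale range = 2.7 V − (-1.1 V) = 3.8 V. LSB = 3.8 V / 2^12.
V_out = -1.1 + 1823 × (3.8/4096) V
      = -1.1 V + 1.69126 V = 0.591260 V.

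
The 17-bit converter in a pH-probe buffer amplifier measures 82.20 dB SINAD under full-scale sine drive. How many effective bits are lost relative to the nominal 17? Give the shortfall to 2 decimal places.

Effective bits = (82.20 − 1.76)/6.02 = 13.3621.
Shortfall = 17 − 13.3621 = 3.6379 bits.

3.64 bits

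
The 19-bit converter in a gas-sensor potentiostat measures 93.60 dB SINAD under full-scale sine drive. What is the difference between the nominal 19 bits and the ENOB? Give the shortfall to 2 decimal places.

Effective bits = (93.60 − 1.76)/6.02 = 15.2558.
19 − 15.2558 = 3.74 bits below nominal.

3.74 bits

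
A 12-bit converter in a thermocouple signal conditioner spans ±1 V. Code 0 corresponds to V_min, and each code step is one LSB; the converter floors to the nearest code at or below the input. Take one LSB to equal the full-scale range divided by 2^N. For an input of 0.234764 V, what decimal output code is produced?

2528

Span: 1 V − (-1 V) = 2 V. LSB = 2 V / 2^12 ≈ 488.3 µV.
(V_in − V_min) × 2^12/range = (0.234764 − (-1)) × 4096/2 = 2528.797.
Floor → code = 2528.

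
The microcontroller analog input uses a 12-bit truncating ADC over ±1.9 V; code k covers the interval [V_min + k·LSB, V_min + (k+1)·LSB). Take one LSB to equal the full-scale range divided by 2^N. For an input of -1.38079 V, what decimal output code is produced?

Full-scale range = 1.9 V − (-1.9 V) = 3.8 V. LSB = 3.8 V / 2^12 ≈ 0.9277 mV.
(V_in − V_min) × 2^12/range = (-1.38079 − (-1.9)) × 4096/3.8 = 559.654.
Floor → code = 559.

559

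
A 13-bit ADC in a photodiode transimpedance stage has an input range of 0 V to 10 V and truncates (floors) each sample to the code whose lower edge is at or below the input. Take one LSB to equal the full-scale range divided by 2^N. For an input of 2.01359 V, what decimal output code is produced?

1649

Full-scale range = 10 V. LSB = 10 V / 2^13 ≈ 1.221 mV.
(V_in − V_min) × 2^13/range = (2.01359 − (0)) × 8192/10 = 1649.533.
Floor → code = 1649.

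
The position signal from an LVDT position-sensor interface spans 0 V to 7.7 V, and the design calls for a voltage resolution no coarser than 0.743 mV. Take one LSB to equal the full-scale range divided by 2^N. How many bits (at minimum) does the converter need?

14 bits

Full-scale range = 7.7 V.
Levels needed ≥ 7.7/0.743 mV = 10360. 2^14 = 16384 suffices, so N_min = 14.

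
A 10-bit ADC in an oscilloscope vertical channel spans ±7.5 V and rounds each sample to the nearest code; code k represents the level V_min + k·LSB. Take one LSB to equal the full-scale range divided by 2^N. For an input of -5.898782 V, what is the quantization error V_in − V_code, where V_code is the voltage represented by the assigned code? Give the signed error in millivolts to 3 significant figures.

The full-scale span is 7.5 − (-7.5) = 15 V. LSB = 15 V / 2^10 ≈ 14.65 mV.
(V_in − V_min)/LSB = (-5.898782 − (-7.5)) × 1024/15 = 109.3098 → nearest code k = 109.
V_code = -7.5 + (109/1024) × 15 = -5.903320313 V.
V_in − V_code = -5.898782 − (-5.903320313) = +4.54 mV.

+4.54 mV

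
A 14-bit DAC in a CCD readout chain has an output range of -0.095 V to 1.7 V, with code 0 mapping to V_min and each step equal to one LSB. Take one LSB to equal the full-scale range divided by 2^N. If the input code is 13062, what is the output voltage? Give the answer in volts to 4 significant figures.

1.336 V

The full-scale span is 1.7 − (-0.095) = 1.795 V. LSB = 1.795 V / 2^14.
V_out = V_min + code × LSB = -0.095 V + 13062 × 1.795 V / 16384
      = -0.095 V + 1.43105 V = 1.33605 V.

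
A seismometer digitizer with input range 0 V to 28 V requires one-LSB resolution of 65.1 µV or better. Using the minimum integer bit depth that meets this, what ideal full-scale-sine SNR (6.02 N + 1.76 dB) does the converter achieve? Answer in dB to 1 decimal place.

116.1 dB

V_FS = 28 V.
28 V / 65.1 µV = 430100. Since 2^18 = 262144 and 2^19 = 524288, N = 19.
SNR = 6.02 × 19 + 1.76 = 116.14 dB.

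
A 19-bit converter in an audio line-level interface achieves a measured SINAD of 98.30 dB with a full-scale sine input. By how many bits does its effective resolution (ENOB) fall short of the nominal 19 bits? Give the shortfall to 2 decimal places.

2.96 bits

Effective bits = (98.30 − 1.76)/6.02 = 16.0365.
19 − 16.0365 = 2.96 bits below nominal.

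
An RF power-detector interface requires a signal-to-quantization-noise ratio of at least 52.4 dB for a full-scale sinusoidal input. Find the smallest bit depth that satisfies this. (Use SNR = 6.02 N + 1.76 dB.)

Solving 6.02 N ≥ 52.4 − 1.76: N ≥ 8.412. Round up → N = 9.

9 bits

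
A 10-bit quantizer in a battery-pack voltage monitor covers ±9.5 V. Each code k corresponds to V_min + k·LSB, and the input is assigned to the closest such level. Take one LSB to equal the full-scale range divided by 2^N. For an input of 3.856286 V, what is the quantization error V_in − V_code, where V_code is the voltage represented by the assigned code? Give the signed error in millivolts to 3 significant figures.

−3.09 mV

The full-scale span is 9.5 − (-9.5) = 19 V. LSB = 19 V / 2^10 ≈ 18.55 mV.
(3.856286 − (-9.5)) / LSB = 13.356286 × 1024/19 = 719.8335. Nearest integer: k = 720.
Reconstructed level: -9.5 + 720 × 19/1024 V = 3.859375000 V.
Error = V_in − V_code = 3.856286 − (3.859375000) = −3.09 mV.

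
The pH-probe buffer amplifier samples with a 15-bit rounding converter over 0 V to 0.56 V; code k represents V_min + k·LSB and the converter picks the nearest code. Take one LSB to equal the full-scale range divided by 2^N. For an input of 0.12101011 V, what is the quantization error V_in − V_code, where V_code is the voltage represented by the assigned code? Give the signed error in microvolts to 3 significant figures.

V_FS = 0.56 V. LSB = 0.56 V / 2^15 ≈ 17.09 µV.
Position in LSBs: (0.12101011 − (0)) × 32768/0.56 = 7080.8202; rounding gives k = 7081.
Reconstructed level: 0 + 7081 × 0.56/32768 V = 0.12101318359 V.
V_in − V_code = 0.12101011 − (0.12101318359) = −3.07 µV.

−3.07 µV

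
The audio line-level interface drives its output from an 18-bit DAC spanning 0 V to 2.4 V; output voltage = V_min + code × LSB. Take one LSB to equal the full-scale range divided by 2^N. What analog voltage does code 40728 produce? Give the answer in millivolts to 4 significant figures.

372.9 mV

Full-scale range = 2.4 V. LSB = 2.4 V / 2^18.
V_out = V_min + code × LSB = 0 V + 40728 × 2.4 V / 262144
      = 0 V + 0.372876 V = 0.372876 V.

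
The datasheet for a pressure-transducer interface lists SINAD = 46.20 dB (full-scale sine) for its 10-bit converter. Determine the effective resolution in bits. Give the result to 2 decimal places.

(46.20 − 1.76) / 6.02 = 44.44/6.02 = 7.3821 effective bits.

7.38 bits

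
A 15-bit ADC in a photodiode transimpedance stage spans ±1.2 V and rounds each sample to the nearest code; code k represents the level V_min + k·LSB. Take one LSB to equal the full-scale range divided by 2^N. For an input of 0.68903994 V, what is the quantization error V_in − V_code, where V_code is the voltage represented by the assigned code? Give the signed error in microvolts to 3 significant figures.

−22.6 µV

The full-scale span is 1.2 − (-1.2) = 2.4 V. LSB = 2.4 V / 2^15 ≈ 73.24 µV.
(0.68903994 − (-1.2)) / LSB = 1.88903994 × 32768/2.4 = 25791.6920. Nearest integer: k = 25792.
V_code = V_min + k × range/2^15 = -1.2 + 25792 × 2.4/32768 = 0.68906250000 V.
e = 0.68903994 − (0.68906250000) = −22.6 µV.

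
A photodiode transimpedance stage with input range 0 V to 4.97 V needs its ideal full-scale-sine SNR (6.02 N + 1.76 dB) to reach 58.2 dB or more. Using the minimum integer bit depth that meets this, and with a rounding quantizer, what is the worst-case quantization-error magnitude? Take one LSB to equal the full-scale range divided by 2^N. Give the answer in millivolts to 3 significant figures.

2.43 mV

V_FS = 4.97 V.
Required N = ⌈(58.2 − 1.76)/6.02⌉ = ⌈9.375⌉ = 10.
LSB = 4.97 V / 2^10 = 4.8535 mV.
Max error for round-to-nearest is LSB/2 = 2.43 mV.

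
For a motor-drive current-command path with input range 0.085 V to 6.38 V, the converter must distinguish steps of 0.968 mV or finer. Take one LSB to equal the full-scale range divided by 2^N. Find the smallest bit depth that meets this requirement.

13 bits

Range = 6.38 − (0.085) = 6.295 V.
6.295 V / 0.968 mV = 6503. Since 2^12 = 4096 and 2^13 = 8192, N = 13.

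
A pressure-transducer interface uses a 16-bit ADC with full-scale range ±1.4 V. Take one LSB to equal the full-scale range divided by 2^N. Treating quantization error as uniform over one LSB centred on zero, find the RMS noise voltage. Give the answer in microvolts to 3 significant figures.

12.3 µV

The full-scale span is 1.4 − (-1.4) = 2.8 V.
LSB = 2.8 V / 2^16 = 42.725 µV.
V_rms = LSB/√12 = 42.725 µV / √12 = 12.3 µV.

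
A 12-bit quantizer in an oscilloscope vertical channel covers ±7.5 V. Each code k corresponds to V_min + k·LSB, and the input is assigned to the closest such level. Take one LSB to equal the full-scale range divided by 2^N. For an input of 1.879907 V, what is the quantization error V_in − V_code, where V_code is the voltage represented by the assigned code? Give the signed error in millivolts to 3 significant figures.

+1.24 mV

Full-scale range = 7.5 V − (-7.5 V) = 15 V. LSB = 15 V / 2^12 ≈ 3.662 mV.
(V_in − V_min)/LSB = (1.879907 − (-7.5)) × 4096/15 = 2561.3399 → nearest code k = 2561.
Reconstructed level: -7.5 + 2561 × 15/4096 V = 1.878662109 V.
Error = V_in − V_code = 1.879907 − (1.878662109) = +1.24 mV.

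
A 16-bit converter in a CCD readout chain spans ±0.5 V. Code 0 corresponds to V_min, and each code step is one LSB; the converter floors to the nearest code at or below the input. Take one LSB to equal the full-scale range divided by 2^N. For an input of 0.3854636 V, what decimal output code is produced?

Range = 0.5 − (-0.5) = 1 V. LSB = 1 V / 2^16 ≈ 15.26 µV.
code = ⌊(V_in − V_min)/LSB⌋ = ⌊(V_in − V_min) × 2^16 / range⌋
     = ⌊(0.3854636 − (-0.5)) × 65536 / 1⌋ = ⌊0.8854636 × 65536/1⌋
     = ⌊58029.742⌋ = 58029.

58029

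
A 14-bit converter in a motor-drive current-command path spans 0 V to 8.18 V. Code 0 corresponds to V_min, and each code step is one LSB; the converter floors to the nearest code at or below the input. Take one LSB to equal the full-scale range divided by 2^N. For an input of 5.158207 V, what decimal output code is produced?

10331

Range is 8.18 V. LSB = 8.18 V / 2^14 ≈ 499.3 µV.
(V_in − V_min) × 2^14/range = (5.158207 − (0)) × 16384/8.18 = 10331.548.
Floor → code = 10331.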